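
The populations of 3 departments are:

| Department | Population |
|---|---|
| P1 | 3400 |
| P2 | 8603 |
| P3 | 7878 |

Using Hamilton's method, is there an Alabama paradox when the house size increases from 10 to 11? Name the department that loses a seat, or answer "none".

At 10 seats: P1 2, P2 4, P3 4.
At 11 seats: P1 2, P2 5, P3 4.
No department's allocation decreased.

none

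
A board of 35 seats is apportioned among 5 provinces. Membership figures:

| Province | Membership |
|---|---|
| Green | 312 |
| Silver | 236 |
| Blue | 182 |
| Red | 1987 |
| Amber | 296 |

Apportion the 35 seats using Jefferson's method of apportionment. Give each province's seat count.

Standard divisor 3013/35 ≈ 86.086; standard quotas: Green 3.624, Silver 2.741, Blue 2.114, Red 23.082, Amber 3.438.
Rounding down gives 3, 2, 2, 23, 3 = 33 seats, so the divisor must be adjusted.
With modified divisor 79.24: modified quotas Green 3.937, Silver 2.978, Blue 2.297, Red 25.076, Amber 3.735.
Rounding down: Green 3, Silver 2, Blue 2, Red 25, Amber 3 (total 35).

Green: 3; Silver: 2; Blue: 2; Red: 25; Amber: 3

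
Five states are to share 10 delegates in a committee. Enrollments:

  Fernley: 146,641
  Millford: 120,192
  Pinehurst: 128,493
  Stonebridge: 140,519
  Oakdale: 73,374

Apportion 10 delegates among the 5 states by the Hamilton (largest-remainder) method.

Fernley 3, Millford 2, Pinehurst 2, Stonebridge 2, Oakdale 1

The standard divisor is 609219/10 ≈ 60921.9.
Standard quotas: Fernley 2.4070, Millford 1.9729, Pinehurst 2.1091, Stonebridge 2.3065, Oakdale 1.2044.
Lower quotas: Fernley 2, Millford 1, Pinehurst 2, Stonebridge 2, Oakdale 1 (sum 8, leaving 2 seats).
Remainders in descending order: Millford 0.9729, Fernley 0.4070, Stonebridge 0.3065, Oakdale 0.2044, Pinehurst 0.1091.
Largest remainders: Millford, Fernley receive the extra seats.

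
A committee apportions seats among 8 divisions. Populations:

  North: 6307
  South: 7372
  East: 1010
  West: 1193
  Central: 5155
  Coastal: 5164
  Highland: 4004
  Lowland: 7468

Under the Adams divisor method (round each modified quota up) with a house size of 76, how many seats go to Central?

Standard divisor 37673/76 ≈ 495.697; standard quotas: North 12.723, South 14.872, East 2.038, West 2.407, Central 10.399, Coastal 10.418, Highland 8.078, Lowland 15.066.
Rounding up gives 13, 15, 3, 3, 11, 11, 9, 16 = 81 seats, so the divisor must be adjusted.
With modified divisor 520: modified quotas North 12.129, South 14.177, East 1.942, West 2.294, Central 9.913, Coastal 9.931, Highland 7.700, Lowland 14.362.
Rounding up: North 13, South 15, East 2, West 3, Central 10, Coastal 10, Highland 8, Lowland 15 (total 76).
Central receives 10.

10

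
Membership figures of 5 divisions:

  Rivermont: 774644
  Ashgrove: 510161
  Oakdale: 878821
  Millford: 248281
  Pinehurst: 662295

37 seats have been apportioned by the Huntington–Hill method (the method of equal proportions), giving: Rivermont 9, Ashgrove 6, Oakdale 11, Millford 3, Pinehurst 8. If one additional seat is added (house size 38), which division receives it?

Rivermont

Priority for the next seat is population ÷ (√(s·(s+1))).
Priorities: Rivermont 81654.647, Ashgrove 78719.551, Oakdale 76491.550, Millford 71672.551, Pinehurst 78052.214.
Highest priority: Rivermont.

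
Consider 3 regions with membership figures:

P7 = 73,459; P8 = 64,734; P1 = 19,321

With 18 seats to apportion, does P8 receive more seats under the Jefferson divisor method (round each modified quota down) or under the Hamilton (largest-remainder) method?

Jefferson: P7 9, P8 7, P1 2.
Hamilton: P7 8, P8 8, P1 2.
P8 gets 7 under Jefferson and 8 under Hamilton.

Hamilton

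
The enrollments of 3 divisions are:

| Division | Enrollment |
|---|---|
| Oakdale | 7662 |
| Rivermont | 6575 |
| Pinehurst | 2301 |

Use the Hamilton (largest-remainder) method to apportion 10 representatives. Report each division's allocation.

Standard divisor: 16538 ÷ 10 ≈ 1653.8.
Standard quotas: Oakdale 4.6330, Rivermont 3.9757, Pinehurst 1.3913.
Lower quotas: Oakdale 4, Rivermont 3, Pinehurst 1 (sum 8, leaving 2 seats).
Remainders in descending order: Rivermont 0.9757, Oakdale 0.6330, Pinehurst 0.3913.
The surplus seats go to Rivermont, Oakdale.

Oakdale 5, Rivermont 4, Pinehurst 1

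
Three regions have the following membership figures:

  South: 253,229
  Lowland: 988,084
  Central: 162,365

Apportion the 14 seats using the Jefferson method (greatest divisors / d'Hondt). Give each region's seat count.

South 2; Lowland 11; Central 1

Standard divisor 1403678/14 ≈ 100262.714; standard quotas: South 2.526, Lowland 9.855, Central 1.619.
Rounding down gives 2, 9, 1 = 12 seats, so the divisor must be adjusted.
With modified divisor 87100: modified quotas South 2.907, Lowland 11.344, Central 1.864.
Rounding down: South 2, Lowland 11, Central 1 (total 14).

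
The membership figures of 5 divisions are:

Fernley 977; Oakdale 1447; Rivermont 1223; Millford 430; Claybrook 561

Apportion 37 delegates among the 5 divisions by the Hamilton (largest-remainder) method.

Fernley: 8, Oakdale: 12, Rivermont: 10, Millford: 3, Claybrook: 4

Total 4638; standard divisor 4638/37 ≈ 125.351.
Standard quotas: Fernley 7.794, Oakdale 11.544, Rivermont 9.757, Millford 3.430, Claybrook 4.475.
Lower quotas: Fernley 7, Oakdale 11, Rivermont 9, Millford 3, Claybrook 4 (sum 34, leaving 3 seats).
Remainders in descending order: Fernley 0.794, Rivermont 0.757, Oakdale 0.544, Claybrook 0.475, Millford 0.430.
Largest remainders: Fernley, Rivermont, Oakdale receive the extra seats.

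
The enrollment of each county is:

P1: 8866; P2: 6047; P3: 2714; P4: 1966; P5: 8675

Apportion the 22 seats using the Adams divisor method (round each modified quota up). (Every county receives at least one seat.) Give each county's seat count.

Standard divisor 28268/22 ≈ 1284.909; standard quotas: P1 6.900, P2 4.706, P3 2.112, P4 1.530, P5 6.751.
Rounding up gives 7, 5, 3, 2, 7 = 24 seats, so the divisor must be adjusted.
With modified divisor 1460: modified quotas P1 6.073, P2 4.142, P3 1.859, P4 1.347, P5 5.942.
Rounding up: P1 7, P2 5, P3 2, P4 2, P5 6 (total 22).

P1 7, P2 5, P3 2, P4 2, P5 6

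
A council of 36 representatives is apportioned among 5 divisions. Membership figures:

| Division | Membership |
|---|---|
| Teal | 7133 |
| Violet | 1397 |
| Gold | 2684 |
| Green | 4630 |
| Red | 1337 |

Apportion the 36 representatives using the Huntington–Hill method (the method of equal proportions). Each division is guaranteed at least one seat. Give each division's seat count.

With divisor 489: modified quotas Teal 14.587, Violet 2.857, Gold 5.489, Green 9.468, Red 2.734.
Geometric-mean thresholds: Teal √(14·15)=14.491, Violet √(2·3)=2.449, Gold √(5·6)=5.477, Green √(9·10)=9.487, Red √(2·3)=2.449.
Each quota rounded against its threshold gives Teal 15, Violet 3, Gold 6, Green 9, Red 3 (total 36).

Teal=15, Violet=3, Gold=6, Green=9, Red=3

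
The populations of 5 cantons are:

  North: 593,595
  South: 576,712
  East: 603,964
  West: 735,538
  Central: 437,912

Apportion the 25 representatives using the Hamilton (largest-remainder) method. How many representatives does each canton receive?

The standard divisor is 2947721/25 ≈ 117908.84.
Standard quotas: North 5.0344, South 4.8912, East 5.1223, West 6.2382, Central 3.7140.
Lower quotas: North 5, South 4, East 5, West 6, Central 3 (sum 23, leaving 2 seats).
Remainders in descending order: South 0.8912, Central 0.7140, West 0.2382, East 0.1223, North 0.0344.
Largest remainders: South, Central receive the extra seats.

North=5, South=5, East=5, West=6, Central=4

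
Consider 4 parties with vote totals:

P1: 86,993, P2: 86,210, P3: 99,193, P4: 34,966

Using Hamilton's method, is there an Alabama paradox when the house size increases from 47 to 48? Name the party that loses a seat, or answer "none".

At 47 seats: P1 13, P2 13, P3 15, P4 6.
At 48 seats: P1 14, P2 13, P3 16, P4 5.
P4 drops from 6 to 5.

P4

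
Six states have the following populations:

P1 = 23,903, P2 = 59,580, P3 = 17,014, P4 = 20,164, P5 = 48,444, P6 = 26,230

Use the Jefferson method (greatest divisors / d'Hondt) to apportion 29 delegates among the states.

Standard divisor 195335/29 ≈ 6735.69; standard quotas: P1 3.549, P2 8.845, P3 2.526, P4 2.994, P5 7.192, P6 3.894.
Rounding down gives 3, 8, 2, 2, 7, 3 = 25 seats, so the divisor must be adjusted.
With modified divisor 6020: modified quotas P1 3.971, P2 9.897, P3 2.826, P4 3.350, P5 8.047, P6 4.357.
Rounding down: P1 3, P2 9, P3 2, P4 3, P5 8, P6 4 (total 29).

P1 3; P2 9; P3 2; P4 3; P5 8; P6 4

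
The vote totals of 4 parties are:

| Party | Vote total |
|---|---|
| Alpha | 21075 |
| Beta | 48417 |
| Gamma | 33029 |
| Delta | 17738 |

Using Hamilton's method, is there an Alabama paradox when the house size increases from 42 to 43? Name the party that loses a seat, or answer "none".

At 42 seats: Alpha 7, Beta 17, Gamma 12, Delta 6.
At 43 seats: Alpha 8, Beta 17, Gamma 12, Delta 6.
No party's allocation decreased.

none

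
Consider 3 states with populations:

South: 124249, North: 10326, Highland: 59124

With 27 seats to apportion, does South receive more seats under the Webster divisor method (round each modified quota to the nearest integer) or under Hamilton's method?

Webster

Webster: South 18, North 1, Highland 8.
Hamilton: South 17, North 2, Highland 8.
South gets 18 under Webster and 17 under Hamilton.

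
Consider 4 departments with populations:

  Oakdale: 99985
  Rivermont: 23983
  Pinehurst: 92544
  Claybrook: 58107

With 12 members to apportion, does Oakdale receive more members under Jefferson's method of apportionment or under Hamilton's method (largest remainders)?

Jefferson: Oakdale 5, Rivermont 1, Pinehurst 4, Claybrook 2.
Hamilton: Oakdale 4, Rivermont 1, Pinehurst 4, Claybrook 3.
Oakdale gets 5 under Jefferson and 4 under Hamilton.

Jefferson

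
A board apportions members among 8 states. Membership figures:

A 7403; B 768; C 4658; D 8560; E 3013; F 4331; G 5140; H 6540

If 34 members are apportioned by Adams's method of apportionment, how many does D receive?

Standard divisor 40413/34 ≈ 1188.618; standard quotas: A 6.228, B 0.646, C 3.919, D 7.202, E 2.535, F 3.644, G 4.324, H 5.502.
Rounding up gives 7, 1, 4, 8, 3, 4, 5, 6 = 38 seats, so the divisor must be adjusted.
With modified divisor 1400: modified quotas A 5.288, B 0.549, C 3.327, D 6.114, E 2.152, F 3.094, G 3.671, H 4.671.
Rounding up: A 6, B 1, C 4, D 7, E 3, F 4, G 4, H 5 (total 34).
D receives 7.

7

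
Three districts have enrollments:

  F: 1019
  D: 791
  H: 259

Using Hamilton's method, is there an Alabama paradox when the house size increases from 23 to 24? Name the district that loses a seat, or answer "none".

At 23 seats: F 11, D 9, H 3.
At 24 seats: F 12, D 9, H 3.
No district's allocation decreased.

none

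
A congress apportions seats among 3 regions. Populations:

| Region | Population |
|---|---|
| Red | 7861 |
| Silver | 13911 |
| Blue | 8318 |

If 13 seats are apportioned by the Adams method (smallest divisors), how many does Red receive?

3

Standard divisor 30090/13 ≈ 2314.615; standard quotas: Red 3.396, Silver 6.010, Blue 3.594.
Rounding up gives 4, 7, 4 = 15 seats, so the divisor must be adjusted.
With modified divisor 2700: modified quotas Red 2.911, Silver 5.152, Blue 3.081.
Rounding up: Red 3, Silver 6, Blue 4 (total 13).
Red receives 3.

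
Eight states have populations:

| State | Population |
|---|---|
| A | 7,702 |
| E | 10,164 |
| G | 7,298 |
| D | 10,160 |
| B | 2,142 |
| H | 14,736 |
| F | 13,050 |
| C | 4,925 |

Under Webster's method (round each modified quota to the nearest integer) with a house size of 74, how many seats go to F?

14

Standard divisor 70177/74 ≈ 948.338; standard quotas: A 8.122, E 10.718, G 7.696, D 10.713, B 2.259, H 15.539, F 13.761, C 5.193.
Rounding to the nearest integer gives 8, 11, 8, 11, 2, 16, 14, 5 = 75 seats, so the divisor must be adjusted.
With modified divisor 960: modified quotas A 8.023, E 10.588, G 7.602, D 10.583, B 2.231, H 15.350, F 13.594, C 5.130.
Rounding to the nearest integer: A 8, E 11, G 8, D 11, B 2, H 15, F 14, C 5 (total 74).
F receives 14.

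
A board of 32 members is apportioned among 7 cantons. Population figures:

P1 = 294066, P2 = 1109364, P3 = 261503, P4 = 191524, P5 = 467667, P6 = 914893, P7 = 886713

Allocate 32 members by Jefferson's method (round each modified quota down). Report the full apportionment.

Standard divisor 4125730/32 ≈ 128929.062; standard quotas: P1 2.281, P2 8.604, P3 2.028, P4 1.485, P5 3.627, P6 7.096, P7 6.878.
Rounding down gives 2, 8, 2, 1, 3, 7, 6 = 29 seats, so the divisor must be adjusted.
With modified divisor 115600: modified quotas P1 2.544, P2 9.597, P3 2.262, P4 1.657, P5 4.046, P6 7.914, P7 7.671.
Rounding down: P1 2, P2 9, P3 2, P4 1, P5 4, P6 7, P7 7 (total 32).

P1 2; P2 9; P3 2; P4 1; P5 4; P6 7; P7 7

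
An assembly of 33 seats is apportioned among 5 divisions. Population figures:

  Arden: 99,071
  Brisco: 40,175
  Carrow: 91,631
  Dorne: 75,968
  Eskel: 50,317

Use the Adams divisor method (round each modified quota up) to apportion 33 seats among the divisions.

Standard divisor 357162/33 ≈ 10823.091; standard quotas: Arden 9.154, Brisco 3.712, Carrow 8.466, Dorne 7.019, Eskel 4.649.
Rounding up gives 10, 4, 9, 8, 5 = 36 seats, so the divisor must be adjusted.
With modified divisor 11900: modified quotas Arden 8.325, Brisco 3.376, Carrow 7.700, Dorne 6.384, Eskel 4.228.
Rounding up: Arden 9, Brisco 4, Carrow 8, Dorne 7, Eskel 5 (total 33).

Arden 9; Brisco 4; Carrow 8; Dorne 7; Eskel 5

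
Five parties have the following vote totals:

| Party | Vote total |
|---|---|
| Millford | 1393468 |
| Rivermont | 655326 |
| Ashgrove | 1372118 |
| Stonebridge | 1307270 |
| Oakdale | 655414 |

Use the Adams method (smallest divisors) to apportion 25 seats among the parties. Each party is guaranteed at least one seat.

Standard divisor 5383596/25 ≈ 215343.84; standard quotas: Millford 6.471, Rivermont 3.043, Ashgrove 6.372, Stonebridge 6.071, Oakdale 3.044.
Rounding up gives 7, 4, 7, 7, 4 = 29 seats, so the divisor must be adjusted.
With modified divisor 230500: modified quotas Millford 6.045, Rivermont 2.843, Ashgrove 5.953, Stonebridge 5.671, Oakdale 2.843.
Rounding up: Millford 7, Rivermont 3, Ashgrove 6, Stonebridge 6, Oakdale 3 (total 25).

Millford 7; Rivermont 3; Ashgrove 6; Stonebridge 6; Oakdale 3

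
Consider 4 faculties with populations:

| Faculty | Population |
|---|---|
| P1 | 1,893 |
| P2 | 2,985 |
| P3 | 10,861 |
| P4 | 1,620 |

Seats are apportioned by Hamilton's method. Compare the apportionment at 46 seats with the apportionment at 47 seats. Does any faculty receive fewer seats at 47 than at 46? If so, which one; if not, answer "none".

none

At 46 seats: P1 5, P2 8, P3 29, P4 4.
At 47 seats: P1 5, P2 8, P3 30, P4 4.
No faculty's allocation decreased.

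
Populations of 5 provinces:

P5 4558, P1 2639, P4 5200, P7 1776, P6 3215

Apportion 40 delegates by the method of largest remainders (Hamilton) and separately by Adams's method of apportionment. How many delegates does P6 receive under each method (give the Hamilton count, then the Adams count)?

Hamilton: P5 11, P1 6, P4 12, P7 4, P6 7.
Adams: P5 10, P1 6, P4 12, P7 4, P6 8.
P6 gets 7 under Hamilton and 8 under Adams.

7 and 8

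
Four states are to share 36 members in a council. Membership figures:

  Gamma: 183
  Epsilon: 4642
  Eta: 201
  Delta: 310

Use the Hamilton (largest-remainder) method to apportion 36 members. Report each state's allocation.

Total 5336; standard divisor 5336/36 ≈ 148.222.
Standard quotas: Gamma 1.235, Epsilon 31.318, Eta 1.356, Delta 2.091.
Lower quotas: Gamma 1, Epsilon 31, Eta 1, Delta 2 (sum 35, leaving 1 seat).
Remainders in descending order: Eta 0.356, Epsilon 0.318, Gamma 0.235, Delta 0.091.
Largest remainder: Eta receives the extra seat.

Gamma 1, Epsilon 31, Eta 2, Delta 2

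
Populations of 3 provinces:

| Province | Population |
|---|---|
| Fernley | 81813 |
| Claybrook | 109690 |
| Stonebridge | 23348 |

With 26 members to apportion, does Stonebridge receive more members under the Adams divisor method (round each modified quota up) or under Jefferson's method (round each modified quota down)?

Adams

Adams: Fernley 10, Claybrook 13, Stonebridge 3.
Jefferson: Fernley 10, Claybrook 14, Stonebridge 2.
Stonebridge gets 3 under Adams and 2 under Jefferson.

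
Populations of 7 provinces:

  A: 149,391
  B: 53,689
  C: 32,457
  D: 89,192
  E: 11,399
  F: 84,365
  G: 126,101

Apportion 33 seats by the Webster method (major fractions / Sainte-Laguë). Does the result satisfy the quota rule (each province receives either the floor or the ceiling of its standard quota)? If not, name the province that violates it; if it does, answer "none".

Standard quotas: A 9.019, B 3.241, C 1.960, D 5.385, E 0.688, F 5.093, G 7.613.
Webster allocation: A 9, B 3, C 2, D 5, E 1, F 5, G 8.
Every allocation lies between the lower and upper quota.

none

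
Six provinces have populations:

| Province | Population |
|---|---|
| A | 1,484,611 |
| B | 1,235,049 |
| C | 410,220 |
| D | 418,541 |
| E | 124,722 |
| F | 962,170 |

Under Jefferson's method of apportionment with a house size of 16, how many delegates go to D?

Standard divisor 4635313/16 ≈ 289707.062; standard quotas: A 5.125, B 4.263, C 1.416, D 1.445, E 0.431, F 3.321.
Rounding down gives 5, 4, 1, 1, 0, 3 = 14 seats, so the divisor must be adjusted.
With modified divisor 243800: modified quotas A 6.089, B 5.066, C 1.683, D 1.717, E 0.512, F 3.947.
Rounding down: A 6, B 5, C 1, D 1, E 0, F 3 (total 16).
D receives 1.

1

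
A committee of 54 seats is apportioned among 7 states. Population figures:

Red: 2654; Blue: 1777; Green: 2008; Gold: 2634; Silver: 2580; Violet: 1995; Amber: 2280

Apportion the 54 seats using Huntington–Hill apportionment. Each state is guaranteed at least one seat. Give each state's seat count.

Red 9, Blue 6, Green 7, Gold 9, Silver 8, Violet 7, Amber 8

With divisor 304.4: modified quotas Red 8.719, Blue 5.838, Green 6.597, Gold 8.653, Silver 8.476, Violet 6.554, Amber 7.490.
Geometric-mean thresholds: Red √(8·9)=8.485, Blue √(5·6)=5.477, Green √(6·7)=6.481, Gold √(8·9)=8.485, Silver √(8·9)=8.485, Violet √(6·7)=6.481, Amber √(7·8)=7.483.
Each quota rounded against its threshold gives Red 9, Blue 6, Green 7, Gold 9, Silver 8, Violet 7, Amber 8 (total 54).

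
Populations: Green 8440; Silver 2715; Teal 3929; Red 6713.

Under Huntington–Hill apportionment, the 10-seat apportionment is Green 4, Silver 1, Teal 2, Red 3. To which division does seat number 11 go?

Red

Priority for the next seat is population ÷ (√(s·(s+1))).
Priorities: Green 1887.241, Silver 1919.795, Teal 1604.008, Red 1937.876.
Highest priority: Red.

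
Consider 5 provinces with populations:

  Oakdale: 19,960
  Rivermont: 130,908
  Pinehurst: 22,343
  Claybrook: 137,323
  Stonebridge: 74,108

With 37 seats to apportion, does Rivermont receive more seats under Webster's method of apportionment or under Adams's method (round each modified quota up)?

Webster: Oakdale 2, Rivermont 13, Pinehurst 2, Claybrook 13, Stonebridge 7.
Adams: Oakdale 2, Rivermont 12, Pinehurst 3, Claybrook 13, Stonebridge 7.
Rivermont gets 13 under Webster and 12 under Adams.

Webster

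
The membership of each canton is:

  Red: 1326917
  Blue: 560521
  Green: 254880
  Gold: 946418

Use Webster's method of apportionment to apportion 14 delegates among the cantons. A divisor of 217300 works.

With modified divisor 217300: modified quotas Red 6.106, Blue 2.579, Green 1.173, Gold 4.355.
Rounding to the nearest integer: Red 6, Blue 3, Green 1, Gold 4 (total 14).

Red 6, Blue 3, Green 1, Gold 4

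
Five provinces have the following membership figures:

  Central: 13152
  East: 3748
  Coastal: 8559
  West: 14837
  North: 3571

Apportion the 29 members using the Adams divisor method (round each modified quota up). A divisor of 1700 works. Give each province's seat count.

Central 8, East 3, Coastal 6, West 9, North 3

With modified divisor 1700: modified quotas Central 7.736, East 2.205, Coastal 5.035, West 8.728, North 2.101.
Rounding up: Central 8, East 3, Coastal 6, West 9, North 3 (total 29).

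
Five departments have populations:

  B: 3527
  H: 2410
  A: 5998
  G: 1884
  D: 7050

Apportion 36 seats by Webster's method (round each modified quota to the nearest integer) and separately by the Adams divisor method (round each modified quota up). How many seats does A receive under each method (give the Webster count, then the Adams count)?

11 and 10

Webster: B 6, H 4, A 11, G 3, D 12.
Adams: B 6, H 4, A 10, G 4, D 12.
A gets 11 under Webster and 10 under Adams.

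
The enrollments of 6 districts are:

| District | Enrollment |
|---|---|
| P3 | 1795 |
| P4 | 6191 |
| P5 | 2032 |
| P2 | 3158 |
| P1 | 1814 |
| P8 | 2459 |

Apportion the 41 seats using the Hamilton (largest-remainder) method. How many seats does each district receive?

Standard divisor: 17449 ÷ 41 ≈ 425.585.
Standard quotas: P3 4.2177, P4 14.5470, P5 4.7746, P2 7.4204, P1 4.2624, P8 5.7779.
Lower quotas: P3 4, P4 14, P5 4, P2 7, P1 4, P8 5 (sum 38, leaving 3 seats).
Remainders in descending order: P8 0.7779, P5 0.7746, P4 0.5470, P2 0.4204, P1 0.2624, P3 0.2177.
Largest remainders: P8, P5, P4 receive the extra seats.

P3 4; P4 15; P5 5; P2 7; P1 4; P8 6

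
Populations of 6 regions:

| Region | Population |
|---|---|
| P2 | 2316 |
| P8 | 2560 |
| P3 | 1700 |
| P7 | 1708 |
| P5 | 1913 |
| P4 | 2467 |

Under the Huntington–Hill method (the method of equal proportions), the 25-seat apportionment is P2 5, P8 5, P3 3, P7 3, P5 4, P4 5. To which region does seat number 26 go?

P7

Priority for the next seat is population ÷ (√(s·(s+1))).
Priorities: P2 422.842, P8 467.390, P3 490.748, P7 493.057, P5 427.760, P4 450.411.
Highest priority: P7.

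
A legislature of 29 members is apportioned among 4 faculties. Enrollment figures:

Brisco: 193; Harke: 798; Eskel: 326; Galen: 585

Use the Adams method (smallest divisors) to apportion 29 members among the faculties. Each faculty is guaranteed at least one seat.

Standard divisor 1902/29 ≈ 65.586; standard quotas: Brisco 2.943, Harke 12.167, Eskel 4.971, Galen 8.920.
Rounding up gives 3, 13, 5, 9 = 30 seats, so the divisor must be adjusted.
With modified divisor 70: modified quotas Brisco 2.757, Harke 11.400, Eskel 4.657, Galen 8.357.
Rounding up: Brisco 3, Harke 12, Eskel 5, Galen 9 (total 29).

Brisco 3, Harke 12, Eskel 5, Galen 9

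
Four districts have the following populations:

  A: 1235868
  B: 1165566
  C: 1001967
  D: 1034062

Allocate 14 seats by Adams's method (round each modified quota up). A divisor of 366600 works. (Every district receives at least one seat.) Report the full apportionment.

With modified divisor 366600: modified quotas A 3.371, B 3.179, C 2.733, D 2.821.
Rounding up: A 4, B 4, C 3, D 3 (total 14).

A: 4, B: 4, C: 3, D: 3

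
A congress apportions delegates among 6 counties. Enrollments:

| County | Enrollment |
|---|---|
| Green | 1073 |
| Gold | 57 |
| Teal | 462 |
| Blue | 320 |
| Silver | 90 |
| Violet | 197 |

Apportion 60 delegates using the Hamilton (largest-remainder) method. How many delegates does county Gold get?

2

The standard divisor is 2199/60 ≈ 36.65.
Standard quotas: Green 29.277, Gold 1.555, Teal 12.606, Blue 8.731, Silver 2.456, Violet 5.375.
Lower quotas: Green 29, Gold 1, Teal 12, Blue 8, Silver 2, Violet 5 (sum 57, leaving 3 seats).
Remainders in descending order: Blue 0.731, Teal 0.606, Gold 0.555, Silver 0.456, Violet 0.375, Green 0.277.
The surplus seats go to Blue, Teal, Gold.
Gold receives 2.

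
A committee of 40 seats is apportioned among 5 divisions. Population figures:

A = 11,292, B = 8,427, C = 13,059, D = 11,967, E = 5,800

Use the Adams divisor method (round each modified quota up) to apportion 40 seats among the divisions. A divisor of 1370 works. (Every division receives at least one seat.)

A 9, B 7, C 10, D 9, E 5

With modified divisor 1370: modified quotas A 8.242, B 6.151, C 9.532, D 8.735, E 4.234.
Rounding up: A 9, B 7, C 10, D 9, E 5 (total 40).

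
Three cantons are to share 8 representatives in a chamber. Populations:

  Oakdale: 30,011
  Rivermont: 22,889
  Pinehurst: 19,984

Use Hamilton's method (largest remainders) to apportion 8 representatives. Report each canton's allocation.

Oakdale=3, Rivermont=3, Pinehurst=2

Total 72884; standard divisor 72884/8 ≈ 9110.5.
Standard quotas: Oakdale 3.2941, Rivermont 2.5124, Pinehurst 2.1935.
Lower quotas: Oakdale 3, Rivermont 2, Pinehurst 2 (sum 7, leaving 1 seat).
Remainders in descending order: Rivermont 0.5124, Oakdale 0.2941, Pinehurst 0.1935.
Largest remainder: Rivermont receives the extra seat.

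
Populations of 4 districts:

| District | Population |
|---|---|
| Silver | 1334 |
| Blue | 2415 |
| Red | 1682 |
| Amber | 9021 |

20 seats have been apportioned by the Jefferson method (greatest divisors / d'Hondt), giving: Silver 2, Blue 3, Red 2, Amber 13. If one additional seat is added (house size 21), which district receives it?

Amber

Priority for the next seat is population ÷ (current seats + 1).
Priorities: Silver 444.667, Blue 603.750, Red 560.667, Amber 644.357.
Highest priority: Amber.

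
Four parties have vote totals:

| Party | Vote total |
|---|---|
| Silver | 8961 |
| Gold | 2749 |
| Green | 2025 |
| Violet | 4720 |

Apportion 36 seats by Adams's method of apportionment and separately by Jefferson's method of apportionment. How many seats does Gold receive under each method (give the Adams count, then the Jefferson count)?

6 and 5

Adams: Silver 17, Gold 6, Green 4, Violet 9.
Jefferson: Silver 18, Gold 5, Green 4, Violet 9.
Gold gets 6 under Adams and 5 under Jefferson.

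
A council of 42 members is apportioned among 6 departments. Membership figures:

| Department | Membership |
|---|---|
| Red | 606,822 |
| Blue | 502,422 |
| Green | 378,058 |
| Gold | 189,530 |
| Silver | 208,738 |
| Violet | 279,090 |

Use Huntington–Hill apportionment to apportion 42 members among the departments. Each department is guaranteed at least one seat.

With divisor 51886: modified quotas Red 11.695, Blue 9.683, Green 7.286, Gold 3.653, Silver 4.023, Violet 5.379.
Geometric-mean thresholds: Red √(11·12)=11.489, Blue √(9·10)=9.487, Green √(7·8)=7.483, Gold √(3·4)=3.464, Silver √(4·5)=4.472, Violet √(5·6)=5.477.
Each quota rounded against its threshold gives Red 12, Blue 10, Green 7, Gold 4, Silver 4, Violet 5 (total 42).

Red: 12; Blue: 10; Green: 7; Gold: 4; Silver: 4; Violet: 5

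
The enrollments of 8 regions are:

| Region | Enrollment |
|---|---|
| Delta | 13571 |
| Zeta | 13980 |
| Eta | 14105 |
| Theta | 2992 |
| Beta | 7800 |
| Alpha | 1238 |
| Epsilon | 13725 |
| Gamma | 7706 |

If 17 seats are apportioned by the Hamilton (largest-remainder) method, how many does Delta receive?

Standard divisor: 75117 ÷ 17 ≈ 4418.647.
Standard quotas: Delta 3.0713, Zeta 3.1639, Eta 3.1922, Theta 0.6771, Beta 1.7652, Alpha 0.2802, Epsilon 3.1062, Gamma 1.7440.
Lower quotas: Delta 3, Zeta 3, Eta 3, Theta 0, Beta 1, Alpha 0, Epsilon 3, Gamma 1 (sum 14, leaving 3 seats).
Remainders in descending order: Beta 0.7652, Gamma 0.7440, Theta 0.6771, Alpha 0.2802, Eta 0.1922, Zeta 0.1639, Epsilon 0.1062, Delta 0.0713.
Largest remainders: Beta, Gamma, Theta receive the extra seats.
Delta receives 3.

3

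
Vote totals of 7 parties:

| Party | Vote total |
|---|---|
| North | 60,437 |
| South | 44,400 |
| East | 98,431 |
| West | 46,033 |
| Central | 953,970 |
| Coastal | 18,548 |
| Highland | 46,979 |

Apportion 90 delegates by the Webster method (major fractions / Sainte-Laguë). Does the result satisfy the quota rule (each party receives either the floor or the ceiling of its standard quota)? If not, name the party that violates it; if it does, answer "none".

Central

Standard quotas: North 4.287, South 3.149, East 6.982, West 3.265, Central 67.668, Coastal 1.316, Highland 3.332.
Webster allocation: North 4, South 3, East 7, West 3, Central 69, Coastal 1, Highland 3.
Central has quota 67.668 (lower 67, upper 68) but receives 69 — outside the quota interval.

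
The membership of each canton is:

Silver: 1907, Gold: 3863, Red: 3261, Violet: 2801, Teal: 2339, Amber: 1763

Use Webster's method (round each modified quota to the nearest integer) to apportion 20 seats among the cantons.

Standard divisor 15934/20 ≈ 796.7; standard quotas: Silver 2.394, Gold 4.849, Red 4.093, Violet 3.516, Teal 2.936, Amber 2.213.
Rounding to the nearest integer gives Silver 2, Gold 5, Red 4, Violet 4, Teal 3, Amber 2 — total 20, matching the house size, so no adjustment is needed.

Silver 2; Gold 5; Red 4; Violet 4; Teal 3; Amber 2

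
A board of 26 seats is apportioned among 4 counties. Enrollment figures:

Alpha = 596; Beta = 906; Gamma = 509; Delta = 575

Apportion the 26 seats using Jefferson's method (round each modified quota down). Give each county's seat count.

Alpha 6, Beta 9, Gamma 5, Delta 6

Standard divisor 2586/26 ≈ 99.462; standard quotas: Alpha 5.992, Beta 9.109, Gamma 5.118, Delta 5.781.
Rounding down gives 5, 9, 5, 5 = 24 seats, so the divisor must be adjusted.
With modified divisor 93: modified quotas Alpha 6.409, Beta 9.742, Gamma 5.473, Delta 6.183.
Rounding down: Alpha 6, Beta 9, Gamma 5, Delta 6 (total 26).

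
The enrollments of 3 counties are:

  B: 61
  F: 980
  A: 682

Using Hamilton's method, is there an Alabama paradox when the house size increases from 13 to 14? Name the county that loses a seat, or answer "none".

At 13 seats: B 1, F 7, A 5.
At 14 seats: B 0, F 8, A 6.
B drops from 1 to 0.

B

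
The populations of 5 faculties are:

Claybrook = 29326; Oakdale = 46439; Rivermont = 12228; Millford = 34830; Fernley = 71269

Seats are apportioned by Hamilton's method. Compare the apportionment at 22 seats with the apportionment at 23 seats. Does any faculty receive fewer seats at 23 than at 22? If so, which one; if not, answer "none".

At 22 seats: Claybrook 3, Oakdale 5, Rivermont 2, Millford 4, Fernley 8.
At 23 seats: Claybrook 4, Oakdale 6, Rivermont 1, Millford 4, Fernley 8.
Rivermont drops from 2 to 1.

Rivermont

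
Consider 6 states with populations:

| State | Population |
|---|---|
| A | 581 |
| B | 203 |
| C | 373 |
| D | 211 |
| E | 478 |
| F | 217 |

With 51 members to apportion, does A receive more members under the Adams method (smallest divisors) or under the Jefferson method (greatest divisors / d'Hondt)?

Jefferson

Adams: A 14, B 5, C 9, D 5, E 12, F 6.
Jefferson: A 15, B 5, C 9, D 5, E 12, F 5.
A gets 14 under Adams and 15 under Jefferson.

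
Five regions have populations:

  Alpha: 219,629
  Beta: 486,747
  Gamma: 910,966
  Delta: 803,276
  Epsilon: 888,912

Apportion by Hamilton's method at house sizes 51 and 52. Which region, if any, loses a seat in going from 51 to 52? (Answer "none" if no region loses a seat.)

At 51 seats: Alpha 3, Beta 8, Gamma 14, Delta 12, Epsilon 14.
At 52 seats: Alpha 3, Beta 8, Gamma 14, Delta 13, Epsilon 14.
No region's allocation decreased.

none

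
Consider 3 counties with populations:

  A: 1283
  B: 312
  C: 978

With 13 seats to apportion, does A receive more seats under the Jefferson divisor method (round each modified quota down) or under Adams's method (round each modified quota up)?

Jefferson: A 7, B 1, C 5.
Adams: A 6, B 2, C 5.
A gets 7 under Jefferson and 6 under Adams.

Jefferson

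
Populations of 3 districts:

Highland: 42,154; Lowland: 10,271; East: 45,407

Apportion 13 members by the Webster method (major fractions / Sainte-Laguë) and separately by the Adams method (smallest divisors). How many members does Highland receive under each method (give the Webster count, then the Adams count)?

6 and 5

Webster: Highland 6, Lowland 1, East 6.
Adams: Highland 5, Lowland 2, East 6.
Highland gets 6 under Webster and 5 under Adams.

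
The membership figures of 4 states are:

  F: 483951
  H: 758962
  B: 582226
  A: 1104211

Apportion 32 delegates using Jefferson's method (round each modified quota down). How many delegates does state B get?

6

Standard divisor 2929350/32 ≈ 91542.188; standard quotas: F 5.287, H 8.291, B 6.360, A 12.062.
Rounding down gives 5, 8, 6, 12 = 31 seats, so the divisor must be adjusted.
With modified divisor 84600: modified quotas F 5.720, H 8.971, B 6.882, A 13.052.
Rounding down: F 5, H 8, B 6, A 13 (total 32).
B receives 6.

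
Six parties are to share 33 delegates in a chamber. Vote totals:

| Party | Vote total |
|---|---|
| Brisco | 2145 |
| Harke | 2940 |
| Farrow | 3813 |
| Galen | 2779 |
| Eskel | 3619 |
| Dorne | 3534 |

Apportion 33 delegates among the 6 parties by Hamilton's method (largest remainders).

Brisco=4, Harke=5, Farrow=7, Galen=5, Eskel=6, Dorne=6

The standard divisor is 18830/33 ≈ 570.606.
Standard quotas: Brisco 3.759, Harke 5.152, Farrow 6.682, Galen 4.870, Eskel 6.342, Dorne 6.193.
Lower quotas: Brisco 3, Harke 5, Farrow 6, Galen 4, Eskel 6, Dorne 6 (sum 30, leaving 3 seats).
Remainders in descending order: Galen 0.870, Brisco 0.759, Farrow 0.682, Eskel 0.342, Dorne 0.193, Harke 0.152.
Largest remainders: Galen, Brisco, Farrow receive the extra seats.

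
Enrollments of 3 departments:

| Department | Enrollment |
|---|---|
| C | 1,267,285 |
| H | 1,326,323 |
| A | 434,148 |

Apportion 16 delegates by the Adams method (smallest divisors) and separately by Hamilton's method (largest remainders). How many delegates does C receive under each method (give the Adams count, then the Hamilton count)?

Adams: C 6, H 7, A 3.
Hamilton: C 7, H 7, A 2.
C gets 6 under Adams and 7 under Hamilton.

6 and 7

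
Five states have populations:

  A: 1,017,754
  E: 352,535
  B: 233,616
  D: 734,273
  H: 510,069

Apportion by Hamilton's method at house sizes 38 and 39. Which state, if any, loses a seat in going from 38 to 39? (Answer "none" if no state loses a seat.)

none

At 38 seats: A 13, E 5, B 3, D 10, H 7.
At 39 seats: A 14, E 5, B 3, D 10, H 7.
No state's allocation decreased.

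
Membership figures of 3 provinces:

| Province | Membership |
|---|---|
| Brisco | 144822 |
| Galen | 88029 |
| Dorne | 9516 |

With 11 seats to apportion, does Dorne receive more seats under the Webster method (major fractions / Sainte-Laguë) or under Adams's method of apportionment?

Adams

Webster: Brisco 7, Galen 4, Dorne 0.
Adams: Brisco 6, Galen 4, Dorne 1.
Dorne gets 0 under Webster and 1 under Adams.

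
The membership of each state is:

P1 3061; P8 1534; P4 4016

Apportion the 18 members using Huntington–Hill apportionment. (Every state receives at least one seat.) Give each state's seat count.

P1: 6, P8: 3, P4: 9

With divisor 473: modified quotas P1 6.471, P8 3.243, P4 8.490.
Geometric-mean thresholds: P1 √(6·7)=6.481, P8 √(3·4)=3.464, P4 √(8·9)=8.485.
Each quota rounded against its threshold gives P1 6, P8 3, P4 9 (total 18).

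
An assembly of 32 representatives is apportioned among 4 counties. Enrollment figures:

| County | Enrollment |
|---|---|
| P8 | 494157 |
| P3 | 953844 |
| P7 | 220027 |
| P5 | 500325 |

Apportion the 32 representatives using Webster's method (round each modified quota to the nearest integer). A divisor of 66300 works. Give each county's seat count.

With modified divisor 66300: modified quotas P8 7.453, P3 14.387, P7 3.319, P5 7.546.
Rounding to the nearest integer: P8 7, P3 14, P7 3, P5 8 (total 32).

P8 7, P3 14, P7 3, P5 8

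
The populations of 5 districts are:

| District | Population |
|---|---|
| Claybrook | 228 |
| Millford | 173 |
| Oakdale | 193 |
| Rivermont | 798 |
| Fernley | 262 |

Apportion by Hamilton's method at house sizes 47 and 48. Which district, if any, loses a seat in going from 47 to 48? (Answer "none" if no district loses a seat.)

At 47 seats: Claybrook 6, Millford 5, Oakdale 6, Rivermont 23, Fernley 7.
At 48 seats: Claybrook 7, Millford 5, Oakdale 5, Rivermont 23, Fernley 8.
Oakdale drops from 6 to 5.

Oakdale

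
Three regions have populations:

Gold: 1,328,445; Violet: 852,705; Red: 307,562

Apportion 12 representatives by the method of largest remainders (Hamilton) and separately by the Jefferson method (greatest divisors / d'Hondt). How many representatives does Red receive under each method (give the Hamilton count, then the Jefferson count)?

2 and 1

Hamilton: Gold 6, Violet 4, Red 2.
Jefferson: Gold 7, Violet 4, Red 1.
Red gets 2 under Hamilton and 1 under Jefferson.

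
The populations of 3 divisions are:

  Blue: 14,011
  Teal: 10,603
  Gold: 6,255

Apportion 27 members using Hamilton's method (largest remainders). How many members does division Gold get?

6

Total 30869; standard divisor 30869/27 ≈ 1143.296.
Standard quotas: Blue 12.2549, Teal 9.2741, Gold 5.4710.
Lower quotas: Blue 12, Teal 9, Gold 5 (sum 26, leaving 1 seat).
Remainders in descending order: Gold 0.4710, Teal 0.2741, Blue 0.2549.
The surplus seat goes to Gold.
Gold receives 6.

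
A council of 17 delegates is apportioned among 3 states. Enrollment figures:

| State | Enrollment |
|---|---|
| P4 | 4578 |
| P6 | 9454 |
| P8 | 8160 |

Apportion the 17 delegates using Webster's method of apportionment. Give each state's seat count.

Standard divisor 22192/17 ≈ 1305.412; standard quotas: P4 3.507, P6 7.242, P8 6.251.
Rounding to the nearest integer gives P4 4, P6 7, P8 6 — total 17, matching the house size, so no adjustment is needed.

P4 4; P6 7; P8 6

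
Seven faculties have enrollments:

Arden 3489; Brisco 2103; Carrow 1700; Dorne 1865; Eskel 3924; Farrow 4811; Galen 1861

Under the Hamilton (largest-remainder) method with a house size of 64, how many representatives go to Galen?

The standard divisor is 19753/64 ≈ 308.641.
Standard quotas: Arden 11.304, Brisco 6.814, Carrow 5.508, Dorne 6.043, Eskel 12.714, Farrow 15.588, Galen 6.030.
Lower quotas: Arden 11, Brisco 6, Carrow 5, Dorne 6, Eskel 12, Farrow 15, Galen 6 (sum 61, leaving 3 seats).
Remainders in descending order: Brisco 0.814, Eskel 0.714, Farrow 0.588, Carrow 0.508, Arden 0.304, Dorne 0.043, Galen 0.030.
Largest remainders: Brisco, Eskel, Farrow receive the extra seats.
Galen receives 6.

6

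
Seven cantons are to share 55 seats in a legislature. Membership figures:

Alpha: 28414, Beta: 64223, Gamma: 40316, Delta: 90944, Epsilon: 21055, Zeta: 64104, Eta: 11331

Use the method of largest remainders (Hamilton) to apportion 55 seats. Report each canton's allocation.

Alpha 5; Beta 11; Gamma 7; Delta 15; Epsilon 4; Zeta 11; Eta 2

Standard divisor: 320387 ÷ 55 ≈ 5825.218.
Standard quotas: Alpha 4.8778, Beta 11.0250, Gamma 6.9209, Delta 15.6121, Epsilon 3.6145, Zeta 11.0046, Eta 1.9452.
Lower quotas: Alpha 4, Beta 11, Gamma 6, Delta 15, Epsilon 3, Zeta 11, Eta 1 (sum 51, leaving 4 seats).
Remainders in descending order: Eta 0.9452, Gamma 0.9209, Alpha 0.8778, Epsilon 0.6145, Delta 0.6121, Beta 0.0250, Zeta 0.0046.
Largest remainders: Eta, Gamma, Alpha, Epsilon receive the extra seats.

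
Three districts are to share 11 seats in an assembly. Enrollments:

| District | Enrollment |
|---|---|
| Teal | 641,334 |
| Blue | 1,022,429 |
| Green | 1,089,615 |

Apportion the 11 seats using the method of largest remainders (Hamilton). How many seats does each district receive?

The standard divisor is 2753378/11 ≈ 250307.091.
Standard quotas: Teal 2.5622, Blue 4.0847, Green 4.3531.
Lower quotas: Teal 2, Blue 4, Green 4 (sum 10, leaving 1 seat).
Remainders in descending order: Teal 0.5622, Green 0.3531, Blue 0.0847.
The surplus seat goes to Teal.

Teal 3, Blue 4, Green 4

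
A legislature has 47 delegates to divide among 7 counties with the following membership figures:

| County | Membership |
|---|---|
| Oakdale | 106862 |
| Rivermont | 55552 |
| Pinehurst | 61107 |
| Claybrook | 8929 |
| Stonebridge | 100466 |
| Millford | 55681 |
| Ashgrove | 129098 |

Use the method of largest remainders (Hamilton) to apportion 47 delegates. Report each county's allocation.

Total 517695; standard divisor 517695/47 ≈ 11014.787.
Standard quotas: Oakdale 9.7017, Rivermont 5.0434, Pinehurst 5.5477, Claybrook 0.8106, Stonebridge 9.1210, Millford 5.0551, Ashgrove 11.7204.
Lower quotas: Oakdale 9, Rivermont 5, Pinehurst 5, Claybrook 0, Stonebridge 9, Millford 5, Ashgrove 11 (sum 44, leaving 3 seats).
Remainders in descending order: Claybrook 0.8106, Ashgrove 0.7204, Oakdale 0.7017, Pinehurst 0.5477, Stonebridge 0.1210, Millford 0.0551, Rivermont 0.0434.
Largest remainders: Claybrook, Ashgrove, Oakdale receive the extra seats.

Oakdale: 10, Rivermont: 5, Pinehurst: 5, Claybrook: 1, Stonebridge: 9, Millford: 5, Ashgrove: 12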